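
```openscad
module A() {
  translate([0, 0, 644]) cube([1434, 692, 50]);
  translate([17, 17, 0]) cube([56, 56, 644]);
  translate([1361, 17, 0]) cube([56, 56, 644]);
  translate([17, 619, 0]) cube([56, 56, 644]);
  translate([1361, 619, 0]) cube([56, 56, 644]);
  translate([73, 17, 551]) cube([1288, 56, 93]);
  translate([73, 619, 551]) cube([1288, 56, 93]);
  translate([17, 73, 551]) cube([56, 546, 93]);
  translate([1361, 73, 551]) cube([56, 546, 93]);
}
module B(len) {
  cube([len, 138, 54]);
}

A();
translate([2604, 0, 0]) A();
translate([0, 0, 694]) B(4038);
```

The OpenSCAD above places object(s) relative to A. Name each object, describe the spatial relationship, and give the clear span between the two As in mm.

Second table starts at x = 2604; first ends at x = 1434; clear span = 2604 − 1434 = 1170 mm.

A is a table. B is a beam. A beam spans the tops of two tables. The clear span between the two tables is 1170 mm.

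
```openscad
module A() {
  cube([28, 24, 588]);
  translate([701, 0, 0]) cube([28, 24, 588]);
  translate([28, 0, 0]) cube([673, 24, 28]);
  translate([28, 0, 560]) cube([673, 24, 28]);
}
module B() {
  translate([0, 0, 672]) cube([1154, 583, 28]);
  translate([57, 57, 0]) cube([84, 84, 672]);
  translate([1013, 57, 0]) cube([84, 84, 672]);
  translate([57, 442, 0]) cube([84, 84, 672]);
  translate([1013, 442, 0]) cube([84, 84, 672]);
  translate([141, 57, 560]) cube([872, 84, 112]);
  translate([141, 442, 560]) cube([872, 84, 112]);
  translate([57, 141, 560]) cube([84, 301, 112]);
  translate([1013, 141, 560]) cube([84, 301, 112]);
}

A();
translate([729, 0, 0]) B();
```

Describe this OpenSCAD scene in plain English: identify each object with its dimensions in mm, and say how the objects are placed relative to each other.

A is a rectangular picture frame lying in the x–z plane (depth along y). The opening is 673 mm wide (x) by 532 mm tall (z), surrounded by a border 28 mm wide on all four sides. The frame is 24 mm deep and is made of two full-height vertical stiles with two horizontal rails fitted between them.

B is a rectangular dining table. The top is 1154×583×28 mm with its upper surface at z = 700 mm. It stands on four 84×84 mm square legs, each inset 57 mm from the nearest pair of top edges, running from the floor to the underside of the top. Four apron rails, 84 mm thick and 112 mm tall, run between adjacent legs with their top edges flush with the underside of the top and their outer faces flush with the legs' outer faces.

The table is against the picture frame's +x side, with their −y faces flush.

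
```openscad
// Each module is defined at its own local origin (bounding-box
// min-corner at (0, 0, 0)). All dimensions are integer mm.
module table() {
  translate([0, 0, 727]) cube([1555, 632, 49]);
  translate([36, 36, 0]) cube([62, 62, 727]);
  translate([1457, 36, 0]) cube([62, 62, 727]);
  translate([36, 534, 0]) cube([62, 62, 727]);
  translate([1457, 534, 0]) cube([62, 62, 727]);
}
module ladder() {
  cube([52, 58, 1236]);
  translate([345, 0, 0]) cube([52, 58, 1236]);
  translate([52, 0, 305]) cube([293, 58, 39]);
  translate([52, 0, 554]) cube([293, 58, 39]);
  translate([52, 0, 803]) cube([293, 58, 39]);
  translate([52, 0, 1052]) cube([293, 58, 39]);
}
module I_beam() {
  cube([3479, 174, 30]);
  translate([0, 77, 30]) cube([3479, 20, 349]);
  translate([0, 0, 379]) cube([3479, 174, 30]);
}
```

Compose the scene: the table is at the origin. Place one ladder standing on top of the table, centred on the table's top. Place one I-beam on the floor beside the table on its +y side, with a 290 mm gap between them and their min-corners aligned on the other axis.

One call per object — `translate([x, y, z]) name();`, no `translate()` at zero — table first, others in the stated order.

table();
translate([579, 287, 776]) ladder();
translate([0, 922, 0]) I_beam();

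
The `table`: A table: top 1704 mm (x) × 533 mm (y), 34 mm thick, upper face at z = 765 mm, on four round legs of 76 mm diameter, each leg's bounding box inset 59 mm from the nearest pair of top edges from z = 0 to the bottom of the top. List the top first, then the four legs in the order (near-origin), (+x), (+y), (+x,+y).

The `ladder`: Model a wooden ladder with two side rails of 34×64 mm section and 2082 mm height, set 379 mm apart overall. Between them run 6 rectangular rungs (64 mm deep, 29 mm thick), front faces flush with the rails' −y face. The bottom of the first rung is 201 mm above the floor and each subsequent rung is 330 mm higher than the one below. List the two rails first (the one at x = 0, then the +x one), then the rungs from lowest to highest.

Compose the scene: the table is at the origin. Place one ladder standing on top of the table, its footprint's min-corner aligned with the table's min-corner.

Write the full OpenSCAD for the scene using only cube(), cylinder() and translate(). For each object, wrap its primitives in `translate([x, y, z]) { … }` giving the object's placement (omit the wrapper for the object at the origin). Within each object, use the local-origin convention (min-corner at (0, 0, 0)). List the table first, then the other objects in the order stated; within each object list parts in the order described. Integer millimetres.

translate([0, 0, 731]) cube([1704, 533, 34]);
translate([97, 97, 0]) cylinder(h = 731, r = 38);
translate([1607, 97, 0]) cylinder(h = 731, r = 38);
translate([97, 436, 0]) cylinder(h = 731, r = 38);
translate([1607, 436, 0]) cylinder(h = 731, r = 38);
translate([0, 0, 765]) {
  cube([34, 64, 2082]);
  translate([345, 0, 0]) cube([34, 64, 2082]);
  translate([34, 0, 201]) cube([311, 64, 29]);
  translate([34, 0, 531]) cube([311, 64, 29]);
  translate([34, 0, 861]) cube([311, 64, 29]);
  translate([34, 0, 1191]) cube([311, 64, 29]);
  translate([34, 0, 1521]) cube([311, 64, 29]);
  translate([34, 0, 1851]) cube([311, 64, 29]);
}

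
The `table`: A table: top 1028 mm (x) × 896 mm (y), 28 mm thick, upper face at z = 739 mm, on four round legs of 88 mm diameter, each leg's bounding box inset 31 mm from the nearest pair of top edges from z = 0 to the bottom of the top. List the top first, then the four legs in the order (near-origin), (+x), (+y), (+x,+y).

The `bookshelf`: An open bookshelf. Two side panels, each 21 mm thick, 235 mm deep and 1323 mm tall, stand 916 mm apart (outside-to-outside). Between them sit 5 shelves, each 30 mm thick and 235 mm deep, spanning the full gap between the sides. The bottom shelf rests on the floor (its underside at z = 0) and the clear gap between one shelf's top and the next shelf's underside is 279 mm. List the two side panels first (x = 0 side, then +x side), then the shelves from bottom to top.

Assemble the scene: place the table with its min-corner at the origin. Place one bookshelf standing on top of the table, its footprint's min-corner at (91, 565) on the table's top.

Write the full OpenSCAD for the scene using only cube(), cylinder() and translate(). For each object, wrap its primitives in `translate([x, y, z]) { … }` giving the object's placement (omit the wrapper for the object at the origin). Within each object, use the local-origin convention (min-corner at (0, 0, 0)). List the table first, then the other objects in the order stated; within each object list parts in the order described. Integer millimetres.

translate([0, 0, 711]) cube([1028, 896, 28]);
translate([75, 75, 0]) cylinder(h = 711, r = 44);
translate([953, 75, 0]) cylinder(h = 711, r = 44);
translate([75, 821, 0]) cylinder(h = 711, r = 44);
translate([953, 821, 0]) cylinder(h = 711, r = 44);
translate([91, 565, 739]) {
  cube([21, 235, 1323]);
  translate([895, 0, 0]) cube([21, 235, 1323]);
  translate([21, 0, 0]) cube([874, 235, 30]);
  translate([21, 0, 309]) cube([874, 235, 30]);
  translate([21, 0, 618]) cube([874, 235, 30]);
  translate([21, 0, 927]) cube([874, 235, 30]);
  translate([21, 0, 1236]) cube([874, 235, 30]);
}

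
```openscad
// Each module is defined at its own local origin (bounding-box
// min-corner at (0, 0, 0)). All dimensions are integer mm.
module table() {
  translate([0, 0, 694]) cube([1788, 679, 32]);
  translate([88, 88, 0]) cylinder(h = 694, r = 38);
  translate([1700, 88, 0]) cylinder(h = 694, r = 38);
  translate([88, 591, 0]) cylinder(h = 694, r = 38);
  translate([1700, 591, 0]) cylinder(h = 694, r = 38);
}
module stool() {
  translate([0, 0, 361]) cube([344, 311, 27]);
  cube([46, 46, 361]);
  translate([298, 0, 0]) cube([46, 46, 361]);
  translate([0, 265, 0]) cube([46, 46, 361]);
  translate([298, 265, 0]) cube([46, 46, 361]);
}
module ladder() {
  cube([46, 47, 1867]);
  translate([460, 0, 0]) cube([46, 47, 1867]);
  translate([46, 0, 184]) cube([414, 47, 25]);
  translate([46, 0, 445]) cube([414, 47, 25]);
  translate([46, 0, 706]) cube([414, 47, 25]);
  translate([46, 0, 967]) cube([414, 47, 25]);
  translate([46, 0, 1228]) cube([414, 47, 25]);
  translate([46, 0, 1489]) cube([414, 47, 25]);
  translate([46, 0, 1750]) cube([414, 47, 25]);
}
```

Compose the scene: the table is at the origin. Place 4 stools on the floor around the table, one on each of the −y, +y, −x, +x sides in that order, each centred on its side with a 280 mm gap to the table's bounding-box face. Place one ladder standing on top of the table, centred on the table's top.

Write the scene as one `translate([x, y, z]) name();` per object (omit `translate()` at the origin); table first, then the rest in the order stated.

table();
translate([722, -591, 0]) stool();
translate([722, 959, 0]) stool();
translate([-624, 184, 0]) stool();
translate([2068, 184, 0]) stool();
translate([641, 316, 726]) ladder();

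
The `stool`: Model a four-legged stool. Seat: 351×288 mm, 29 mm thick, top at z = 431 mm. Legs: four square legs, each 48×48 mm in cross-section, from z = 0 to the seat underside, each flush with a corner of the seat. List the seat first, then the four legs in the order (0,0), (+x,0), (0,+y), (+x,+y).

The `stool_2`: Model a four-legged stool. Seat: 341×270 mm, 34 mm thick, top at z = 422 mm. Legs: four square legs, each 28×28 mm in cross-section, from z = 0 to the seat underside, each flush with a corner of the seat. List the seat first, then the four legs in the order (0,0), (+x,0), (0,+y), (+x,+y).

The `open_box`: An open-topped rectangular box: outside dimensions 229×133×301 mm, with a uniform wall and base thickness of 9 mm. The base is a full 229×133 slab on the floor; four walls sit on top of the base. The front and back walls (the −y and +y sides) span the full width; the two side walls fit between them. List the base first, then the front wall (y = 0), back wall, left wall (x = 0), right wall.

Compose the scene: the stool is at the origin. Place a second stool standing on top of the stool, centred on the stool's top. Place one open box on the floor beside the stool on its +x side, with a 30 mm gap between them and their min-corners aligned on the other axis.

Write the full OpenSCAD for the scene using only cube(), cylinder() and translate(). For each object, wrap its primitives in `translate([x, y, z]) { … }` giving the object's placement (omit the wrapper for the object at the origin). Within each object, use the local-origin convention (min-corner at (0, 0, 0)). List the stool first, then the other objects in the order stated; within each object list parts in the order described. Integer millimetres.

translate([0, 0, 402]) cube([351, 288, 29]);
cube([48, 48, 402]);
translate([303, 0, 0]) cube([48, 48, 402]);
translate([0, 240, 0]) cube([48, 48, 402]);
translate([303, 240, 0]) cube([48, 48, 402]);
translate([5, 9, 431]) {
  translate([0, 0, 388]) cube([341, 270, 34]);
  cube([28, 28, 388]);
  translate([313, 0, 0]) cube([28, 28, 388]);
  translate([0, 242, 0]) cube([28, 28, 388]);
  translate([313, 242, 0]) cube([28, 28, 388]);
}
translate([381, 0, 0]) {
  cube([229, 133, 9]);
  translate([0, 0, 9]) cube([229, 9, 292]);
  translate([0, 124, 9]) cube([229, 9, 292]);
  translate([0, 9, 9]) cube([9, 115, 292]);
  translate([220, 9, 9]) cube([9, 115, 292]);
}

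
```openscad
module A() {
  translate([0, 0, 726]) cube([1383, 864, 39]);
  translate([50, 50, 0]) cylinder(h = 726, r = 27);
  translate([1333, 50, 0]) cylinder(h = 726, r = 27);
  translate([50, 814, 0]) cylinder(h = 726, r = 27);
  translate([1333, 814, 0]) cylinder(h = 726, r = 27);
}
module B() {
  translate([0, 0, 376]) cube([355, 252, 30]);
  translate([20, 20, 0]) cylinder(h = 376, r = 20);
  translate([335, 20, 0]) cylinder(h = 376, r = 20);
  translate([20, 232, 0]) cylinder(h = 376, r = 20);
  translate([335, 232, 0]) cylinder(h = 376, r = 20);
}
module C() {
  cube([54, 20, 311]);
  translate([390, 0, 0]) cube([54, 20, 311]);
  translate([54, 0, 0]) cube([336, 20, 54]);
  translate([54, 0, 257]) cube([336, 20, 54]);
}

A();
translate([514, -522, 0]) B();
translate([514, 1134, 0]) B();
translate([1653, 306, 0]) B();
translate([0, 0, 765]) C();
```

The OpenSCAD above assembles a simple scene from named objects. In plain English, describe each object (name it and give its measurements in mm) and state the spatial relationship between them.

A is a table: top 1383 mm (x) × 864 mm (y), 39 mm thick, upper face at z = 765 mm, on four round legs of 54 mm diameter, each leg's bounding box inset 23 mm from the nearest pair of top edges, running from z = 0 to the bottom of the top.

B is a simple wooden stool: a rectangular seat 355 mm (x) by 252 mm (y), 30 mm thick, top face at z = 406 mm, on four round legs, each 40 mm in diameter. The legs rest on z = 0, each leg's axis is inset half a diameter from the nearest pair of seat edges (so the leg's bounding box is flush with the corner).

C is a picture frame with a 336×203 mm rectangular opening (x by z) and a uniform 54 mm border on every side. Frame depth is 20 mm along y. It is built from two vertical stiles running the full outside height and two horizontal rails spanning the gap between the stiles.

Three stools sit around the table at the −y, +y, +x sides. The picture frame is on top of the table.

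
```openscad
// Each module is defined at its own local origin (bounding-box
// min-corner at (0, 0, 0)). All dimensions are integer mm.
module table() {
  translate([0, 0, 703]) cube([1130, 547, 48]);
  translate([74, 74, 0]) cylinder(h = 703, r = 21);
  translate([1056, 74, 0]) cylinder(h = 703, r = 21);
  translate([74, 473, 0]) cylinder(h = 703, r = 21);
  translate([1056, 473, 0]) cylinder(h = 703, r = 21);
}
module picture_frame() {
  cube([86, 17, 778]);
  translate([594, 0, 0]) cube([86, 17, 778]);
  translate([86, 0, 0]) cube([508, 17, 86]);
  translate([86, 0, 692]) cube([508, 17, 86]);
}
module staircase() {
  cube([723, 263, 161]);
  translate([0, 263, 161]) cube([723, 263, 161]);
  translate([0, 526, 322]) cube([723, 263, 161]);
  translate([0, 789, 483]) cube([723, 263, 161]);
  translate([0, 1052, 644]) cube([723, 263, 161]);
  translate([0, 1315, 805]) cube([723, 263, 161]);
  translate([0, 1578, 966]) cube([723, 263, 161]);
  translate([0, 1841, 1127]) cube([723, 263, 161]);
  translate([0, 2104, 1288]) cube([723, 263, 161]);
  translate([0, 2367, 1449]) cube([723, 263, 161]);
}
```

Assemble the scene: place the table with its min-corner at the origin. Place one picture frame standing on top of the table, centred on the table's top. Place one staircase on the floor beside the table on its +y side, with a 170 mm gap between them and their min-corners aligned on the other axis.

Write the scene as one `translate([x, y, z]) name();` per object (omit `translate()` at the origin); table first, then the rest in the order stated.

table();
translate([225, 265, 751]) picture_frame();
translate([0, 717, 0]) staircase();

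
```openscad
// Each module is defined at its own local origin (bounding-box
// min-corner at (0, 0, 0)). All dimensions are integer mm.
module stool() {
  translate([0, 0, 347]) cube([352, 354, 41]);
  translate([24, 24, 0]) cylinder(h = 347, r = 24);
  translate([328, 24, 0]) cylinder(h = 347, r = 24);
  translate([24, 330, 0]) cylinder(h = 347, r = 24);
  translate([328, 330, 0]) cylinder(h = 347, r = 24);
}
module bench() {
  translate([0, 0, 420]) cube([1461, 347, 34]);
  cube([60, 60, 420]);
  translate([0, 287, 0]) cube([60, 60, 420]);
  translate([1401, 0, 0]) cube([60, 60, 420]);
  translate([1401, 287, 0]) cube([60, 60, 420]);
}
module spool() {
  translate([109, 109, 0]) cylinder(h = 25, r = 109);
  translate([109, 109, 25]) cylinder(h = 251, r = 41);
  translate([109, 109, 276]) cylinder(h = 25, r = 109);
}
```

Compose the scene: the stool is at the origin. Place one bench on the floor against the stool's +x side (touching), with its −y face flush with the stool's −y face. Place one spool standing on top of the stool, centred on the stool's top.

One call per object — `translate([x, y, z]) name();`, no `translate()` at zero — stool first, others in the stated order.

stool();
translate([352, 0, 0]) bench();
translate([67, 68, 388]) spool();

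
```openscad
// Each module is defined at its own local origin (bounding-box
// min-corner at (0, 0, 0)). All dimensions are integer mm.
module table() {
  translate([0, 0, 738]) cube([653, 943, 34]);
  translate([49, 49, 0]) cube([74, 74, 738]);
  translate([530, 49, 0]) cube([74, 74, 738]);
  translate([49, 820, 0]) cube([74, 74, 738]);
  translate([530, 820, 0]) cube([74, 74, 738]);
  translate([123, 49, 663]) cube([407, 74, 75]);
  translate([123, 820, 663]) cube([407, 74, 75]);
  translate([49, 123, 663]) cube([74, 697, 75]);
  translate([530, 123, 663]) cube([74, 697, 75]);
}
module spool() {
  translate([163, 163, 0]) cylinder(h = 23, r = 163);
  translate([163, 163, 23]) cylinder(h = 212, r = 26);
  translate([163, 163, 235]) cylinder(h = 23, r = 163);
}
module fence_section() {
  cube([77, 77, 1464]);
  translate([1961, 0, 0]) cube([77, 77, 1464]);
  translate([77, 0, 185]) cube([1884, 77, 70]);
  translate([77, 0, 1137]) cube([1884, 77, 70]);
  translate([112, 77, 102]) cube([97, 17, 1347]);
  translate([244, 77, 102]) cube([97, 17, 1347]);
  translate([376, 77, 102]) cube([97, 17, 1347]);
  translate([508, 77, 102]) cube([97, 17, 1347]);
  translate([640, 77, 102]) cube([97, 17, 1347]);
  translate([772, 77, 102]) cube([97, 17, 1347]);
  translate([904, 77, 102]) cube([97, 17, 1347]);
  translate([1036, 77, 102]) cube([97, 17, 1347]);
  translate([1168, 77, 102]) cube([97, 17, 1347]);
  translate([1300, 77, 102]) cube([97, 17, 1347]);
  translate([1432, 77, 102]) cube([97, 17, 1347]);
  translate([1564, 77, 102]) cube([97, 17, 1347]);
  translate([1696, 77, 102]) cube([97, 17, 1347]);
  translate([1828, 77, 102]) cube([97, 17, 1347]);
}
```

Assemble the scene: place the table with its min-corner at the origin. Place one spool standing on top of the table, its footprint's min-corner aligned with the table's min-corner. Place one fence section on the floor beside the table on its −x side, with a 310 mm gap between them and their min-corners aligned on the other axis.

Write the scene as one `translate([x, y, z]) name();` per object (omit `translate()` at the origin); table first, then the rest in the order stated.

table();
translate([0, 0, 772]) spool();
translate([-2348, 0, 0]) fence_section();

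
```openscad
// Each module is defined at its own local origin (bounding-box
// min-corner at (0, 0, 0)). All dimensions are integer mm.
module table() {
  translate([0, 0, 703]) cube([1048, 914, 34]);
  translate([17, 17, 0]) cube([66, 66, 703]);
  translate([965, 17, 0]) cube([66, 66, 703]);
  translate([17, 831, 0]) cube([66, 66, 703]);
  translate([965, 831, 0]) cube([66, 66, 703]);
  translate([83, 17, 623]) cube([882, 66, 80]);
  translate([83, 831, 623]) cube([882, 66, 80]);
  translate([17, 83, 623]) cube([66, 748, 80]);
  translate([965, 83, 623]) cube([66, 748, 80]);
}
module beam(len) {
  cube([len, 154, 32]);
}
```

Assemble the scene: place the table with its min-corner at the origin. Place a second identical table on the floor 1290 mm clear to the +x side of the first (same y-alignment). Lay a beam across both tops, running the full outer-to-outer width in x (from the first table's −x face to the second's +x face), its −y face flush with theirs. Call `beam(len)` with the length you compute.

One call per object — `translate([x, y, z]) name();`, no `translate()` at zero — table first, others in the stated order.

table();
translate([2338, 0, 0]) table();
translate([0, 0, 737]) beam(3386);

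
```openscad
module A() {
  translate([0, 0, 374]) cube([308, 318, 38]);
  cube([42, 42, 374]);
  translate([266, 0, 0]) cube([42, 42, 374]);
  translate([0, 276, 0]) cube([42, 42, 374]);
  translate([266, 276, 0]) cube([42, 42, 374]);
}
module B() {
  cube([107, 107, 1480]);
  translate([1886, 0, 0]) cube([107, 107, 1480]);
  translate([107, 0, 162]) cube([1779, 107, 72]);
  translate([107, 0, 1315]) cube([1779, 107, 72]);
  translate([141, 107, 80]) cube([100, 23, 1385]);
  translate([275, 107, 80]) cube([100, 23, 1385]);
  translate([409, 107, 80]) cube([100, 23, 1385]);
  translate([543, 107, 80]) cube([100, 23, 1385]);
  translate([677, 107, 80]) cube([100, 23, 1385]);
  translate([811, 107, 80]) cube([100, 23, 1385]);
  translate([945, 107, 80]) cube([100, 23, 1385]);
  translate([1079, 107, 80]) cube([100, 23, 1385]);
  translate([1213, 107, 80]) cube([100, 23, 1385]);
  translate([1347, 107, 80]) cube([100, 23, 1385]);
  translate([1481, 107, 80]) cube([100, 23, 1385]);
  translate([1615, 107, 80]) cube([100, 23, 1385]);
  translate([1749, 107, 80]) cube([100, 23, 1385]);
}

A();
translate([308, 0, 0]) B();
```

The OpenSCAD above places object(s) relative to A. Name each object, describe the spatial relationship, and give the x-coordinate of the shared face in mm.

A is a stool. B is a fence section. The fence section is against the stool's +x side, with their −y faces flush. The x-coordinate of the shared face is 308 mm.

The stool's +x face and the fence section's −x face are both at x = 308 mm.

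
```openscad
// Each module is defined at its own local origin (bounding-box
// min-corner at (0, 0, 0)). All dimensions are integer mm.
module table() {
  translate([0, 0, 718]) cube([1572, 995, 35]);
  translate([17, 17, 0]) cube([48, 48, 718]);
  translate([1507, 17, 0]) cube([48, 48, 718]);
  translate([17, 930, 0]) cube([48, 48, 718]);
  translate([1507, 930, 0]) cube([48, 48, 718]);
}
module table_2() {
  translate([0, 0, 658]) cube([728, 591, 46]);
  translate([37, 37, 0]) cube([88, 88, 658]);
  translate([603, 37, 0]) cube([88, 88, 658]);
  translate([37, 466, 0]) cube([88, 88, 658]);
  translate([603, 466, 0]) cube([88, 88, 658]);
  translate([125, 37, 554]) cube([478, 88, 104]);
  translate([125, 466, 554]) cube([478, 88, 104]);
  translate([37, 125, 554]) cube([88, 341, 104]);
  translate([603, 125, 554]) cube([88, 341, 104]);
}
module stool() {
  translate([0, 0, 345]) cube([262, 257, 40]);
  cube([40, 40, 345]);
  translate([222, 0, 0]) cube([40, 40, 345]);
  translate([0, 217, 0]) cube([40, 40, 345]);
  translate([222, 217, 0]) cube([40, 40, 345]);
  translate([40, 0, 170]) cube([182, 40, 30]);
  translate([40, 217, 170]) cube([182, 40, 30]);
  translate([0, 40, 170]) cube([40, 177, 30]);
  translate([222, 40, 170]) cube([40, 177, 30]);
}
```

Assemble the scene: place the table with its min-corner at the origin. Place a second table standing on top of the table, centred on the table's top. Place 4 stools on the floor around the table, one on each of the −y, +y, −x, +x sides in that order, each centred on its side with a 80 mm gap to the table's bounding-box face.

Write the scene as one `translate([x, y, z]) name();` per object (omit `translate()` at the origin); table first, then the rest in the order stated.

table();
translate([422, 202, 753]) table_2();
translate([655, -337, 0]) stool();
translate([655, 1075, 0]) stool();
translate([-342, 369, 0]) stool();
translate([1652, 369, 0]) stool();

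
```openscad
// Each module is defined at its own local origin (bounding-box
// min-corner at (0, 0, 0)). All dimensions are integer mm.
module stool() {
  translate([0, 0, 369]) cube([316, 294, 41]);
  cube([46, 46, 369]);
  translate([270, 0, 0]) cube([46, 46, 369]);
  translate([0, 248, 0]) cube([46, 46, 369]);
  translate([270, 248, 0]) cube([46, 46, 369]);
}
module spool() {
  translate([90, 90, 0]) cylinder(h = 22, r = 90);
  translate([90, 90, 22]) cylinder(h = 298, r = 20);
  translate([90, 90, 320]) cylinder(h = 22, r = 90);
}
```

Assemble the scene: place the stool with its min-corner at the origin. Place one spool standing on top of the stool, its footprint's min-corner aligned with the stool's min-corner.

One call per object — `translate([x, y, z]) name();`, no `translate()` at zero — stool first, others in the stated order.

stool();
translate([0, 0, 410]) spool();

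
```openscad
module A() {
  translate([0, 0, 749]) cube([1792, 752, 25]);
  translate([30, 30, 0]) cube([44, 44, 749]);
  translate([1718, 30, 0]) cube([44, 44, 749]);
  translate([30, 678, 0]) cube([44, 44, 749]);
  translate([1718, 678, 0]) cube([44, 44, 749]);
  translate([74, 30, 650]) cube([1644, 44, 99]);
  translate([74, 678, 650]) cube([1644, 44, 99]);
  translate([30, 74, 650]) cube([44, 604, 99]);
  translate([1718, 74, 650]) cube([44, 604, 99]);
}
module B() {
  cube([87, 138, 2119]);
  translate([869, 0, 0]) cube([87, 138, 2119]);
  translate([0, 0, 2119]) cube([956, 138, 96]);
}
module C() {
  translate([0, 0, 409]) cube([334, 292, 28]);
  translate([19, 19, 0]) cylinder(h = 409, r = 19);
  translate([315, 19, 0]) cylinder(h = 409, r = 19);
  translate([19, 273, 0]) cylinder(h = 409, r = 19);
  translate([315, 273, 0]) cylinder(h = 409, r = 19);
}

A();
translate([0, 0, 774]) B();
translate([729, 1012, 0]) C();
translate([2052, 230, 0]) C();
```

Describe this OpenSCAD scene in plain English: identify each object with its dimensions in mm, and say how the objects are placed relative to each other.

A is a table with a 1792×752 mm rectangular top, 25 mm thick, top surface at z = 774 mm, supported by four 44×44 mm square legs, each inset 30 mm from the nearest pair of top edges, running from the floor. Four apron rails, 44 mm thick and 99 mm tall, run between adjacent legs with their top edges flush with the underside of the top and their outer faces flush with the legs' outer faces.

B is a rectangular door frame: two vertical jambs of 87×138 mm section, 2119 mm tall, with a clear opening 782 mm wide between their inner faces. A header 96 mm tall and 138 mm deep lies on top of the jambs and spans the full outside width.

C is a four-legged stool. The seat is 334×292 mm, 28 mm thick, top at z = 437 mm. It stands on four round legs, each 38 mm in diameter, from z = 0 to the seat underside, each leg's axis is inset half a diameter from the nearest pair of seat edges (so the leg's bounding box is flush with the corner).

The door frame is on top of the table. Two stools sit around the table at the +y, +x sides.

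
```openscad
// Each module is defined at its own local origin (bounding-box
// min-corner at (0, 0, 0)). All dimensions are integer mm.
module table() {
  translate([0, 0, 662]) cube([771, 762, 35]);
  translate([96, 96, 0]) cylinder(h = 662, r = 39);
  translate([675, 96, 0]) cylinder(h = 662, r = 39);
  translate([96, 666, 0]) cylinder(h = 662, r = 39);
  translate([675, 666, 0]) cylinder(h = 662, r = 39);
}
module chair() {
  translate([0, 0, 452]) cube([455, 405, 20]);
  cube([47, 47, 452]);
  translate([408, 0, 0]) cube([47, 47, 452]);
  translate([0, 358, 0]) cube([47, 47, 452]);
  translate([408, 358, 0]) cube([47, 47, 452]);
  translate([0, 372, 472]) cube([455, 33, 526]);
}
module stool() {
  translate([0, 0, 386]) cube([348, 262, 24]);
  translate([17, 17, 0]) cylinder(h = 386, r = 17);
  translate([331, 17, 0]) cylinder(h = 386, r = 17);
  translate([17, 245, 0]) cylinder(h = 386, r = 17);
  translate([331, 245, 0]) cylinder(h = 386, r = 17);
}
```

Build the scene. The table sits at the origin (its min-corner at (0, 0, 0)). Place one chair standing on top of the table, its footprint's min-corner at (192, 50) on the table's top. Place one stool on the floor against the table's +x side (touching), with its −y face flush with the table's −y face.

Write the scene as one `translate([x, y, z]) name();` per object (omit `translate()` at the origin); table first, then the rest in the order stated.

table();
translate([192, 50, 697]) chair();
translate([771, 0, 0]) stool();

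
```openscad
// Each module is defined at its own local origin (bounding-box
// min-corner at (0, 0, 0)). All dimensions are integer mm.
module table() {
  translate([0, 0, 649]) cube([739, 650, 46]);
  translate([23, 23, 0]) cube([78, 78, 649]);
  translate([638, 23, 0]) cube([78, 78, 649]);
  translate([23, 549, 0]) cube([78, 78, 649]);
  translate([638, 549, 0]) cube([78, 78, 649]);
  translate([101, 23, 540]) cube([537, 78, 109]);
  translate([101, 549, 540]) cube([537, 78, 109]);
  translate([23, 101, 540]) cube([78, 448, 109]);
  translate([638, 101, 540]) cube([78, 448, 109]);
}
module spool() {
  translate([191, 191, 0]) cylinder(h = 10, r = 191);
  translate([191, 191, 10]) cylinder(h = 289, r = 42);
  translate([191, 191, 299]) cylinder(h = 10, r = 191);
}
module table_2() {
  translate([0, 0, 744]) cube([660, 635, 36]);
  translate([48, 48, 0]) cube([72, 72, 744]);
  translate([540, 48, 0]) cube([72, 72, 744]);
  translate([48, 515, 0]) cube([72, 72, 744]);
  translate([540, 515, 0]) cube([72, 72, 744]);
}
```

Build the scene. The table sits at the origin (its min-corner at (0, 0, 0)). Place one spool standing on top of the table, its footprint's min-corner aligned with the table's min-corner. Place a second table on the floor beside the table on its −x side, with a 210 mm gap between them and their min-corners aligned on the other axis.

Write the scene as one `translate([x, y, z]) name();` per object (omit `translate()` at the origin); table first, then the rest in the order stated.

table();
translate([0, 0, 695]) spool();
translate([-870, 0, 0]) table_2();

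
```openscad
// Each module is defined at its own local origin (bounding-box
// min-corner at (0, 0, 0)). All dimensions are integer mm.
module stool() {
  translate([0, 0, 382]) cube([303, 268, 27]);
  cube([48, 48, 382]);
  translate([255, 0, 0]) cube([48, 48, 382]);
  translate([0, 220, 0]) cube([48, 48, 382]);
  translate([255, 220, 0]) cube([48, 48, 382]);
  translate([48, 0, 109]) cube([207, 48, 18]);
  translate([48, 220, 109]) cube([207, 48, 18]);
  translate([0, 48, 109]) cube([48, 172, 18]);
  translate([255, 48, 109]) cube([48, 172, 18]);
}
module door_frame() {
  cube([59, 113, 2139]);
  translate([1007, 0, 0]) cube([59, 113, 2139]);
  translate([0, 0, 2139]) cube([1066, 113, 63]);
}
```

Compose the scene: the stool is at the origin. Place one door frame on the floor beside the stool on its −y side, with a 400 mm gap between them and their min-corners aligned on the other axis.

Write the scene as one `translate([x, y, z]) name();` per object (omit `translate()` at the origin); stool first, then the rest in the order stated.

stool();
translate([0, -513, 0]) door_frame();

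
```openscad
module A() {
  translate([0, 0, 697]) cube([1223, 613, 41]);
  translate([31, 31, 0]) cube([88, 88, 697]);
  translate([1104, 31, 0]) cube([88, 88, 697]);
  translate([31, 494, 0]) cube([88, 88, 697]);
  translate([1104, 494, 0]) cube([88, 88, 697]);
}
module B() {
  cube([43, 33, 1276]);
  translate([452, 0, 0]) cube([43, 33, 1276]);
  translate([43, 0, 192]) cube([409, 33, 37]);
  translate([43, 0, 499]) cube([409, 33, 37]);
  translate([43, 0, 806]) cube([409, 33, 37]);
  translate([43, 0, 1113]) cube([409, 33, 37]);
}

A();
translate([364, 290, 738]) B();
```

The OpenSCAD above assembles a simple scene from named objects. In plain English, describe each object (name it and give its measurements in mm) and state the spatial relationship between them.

A is a table: top 1223 mm (x) × 613 mm (y), 41 mm thick, upper face at z = 738 mm, on four 88×88 mm square legs, each inset 31 mm from the nearest pair of top edges, running from z = 0 to the bottom of the top.

B is a straight ladder. Two 43×33 mm vertical rails, 1276 mm tall, stand 495 mm apart (outside-to-outside) with their front faces coplanar on the −y side. 4 rungs, each 33 mm deep and 37 mm tall, span between the inner faces of the rails, front faces flush with the rails. The lowest rung's underside is at z = 192 mm and rungs are spaced 307 mm apart (underside to underside).

The ladder is on top of the table, centred.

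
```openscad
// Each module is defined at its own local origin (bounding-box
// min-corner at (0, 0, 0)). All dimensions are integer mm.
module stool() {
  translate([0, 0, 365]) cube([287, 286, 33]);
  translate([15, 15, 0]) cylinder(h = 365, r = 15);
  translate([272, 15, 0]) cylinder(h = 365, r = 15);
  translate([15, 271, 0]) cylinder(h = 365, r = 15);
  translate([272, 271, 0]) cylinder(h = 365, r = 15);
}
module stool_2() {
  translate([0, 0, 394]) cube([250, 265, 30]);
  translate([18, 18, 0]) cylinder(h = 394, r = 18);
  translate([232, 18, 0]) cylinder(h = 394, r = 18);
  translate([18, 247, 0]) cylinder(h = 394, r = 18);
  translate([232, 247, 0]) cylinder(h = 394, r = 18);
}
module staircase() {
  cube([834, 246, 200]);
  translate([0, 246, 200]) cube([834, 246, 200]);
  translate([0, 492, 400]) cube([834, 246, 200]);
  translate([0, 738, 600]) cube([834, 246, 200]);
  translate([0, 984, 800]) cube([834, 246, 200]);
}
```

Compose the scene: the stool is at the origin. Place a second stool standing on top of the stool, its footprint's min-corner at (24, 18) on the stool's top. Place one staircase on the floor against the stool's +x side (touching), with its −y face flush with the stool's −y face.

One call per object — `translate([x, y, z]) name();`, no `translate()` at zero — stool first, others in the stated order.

stool();
translate([24, 18, 398]) stool_2();
translate([287, 0, 0]) staircase();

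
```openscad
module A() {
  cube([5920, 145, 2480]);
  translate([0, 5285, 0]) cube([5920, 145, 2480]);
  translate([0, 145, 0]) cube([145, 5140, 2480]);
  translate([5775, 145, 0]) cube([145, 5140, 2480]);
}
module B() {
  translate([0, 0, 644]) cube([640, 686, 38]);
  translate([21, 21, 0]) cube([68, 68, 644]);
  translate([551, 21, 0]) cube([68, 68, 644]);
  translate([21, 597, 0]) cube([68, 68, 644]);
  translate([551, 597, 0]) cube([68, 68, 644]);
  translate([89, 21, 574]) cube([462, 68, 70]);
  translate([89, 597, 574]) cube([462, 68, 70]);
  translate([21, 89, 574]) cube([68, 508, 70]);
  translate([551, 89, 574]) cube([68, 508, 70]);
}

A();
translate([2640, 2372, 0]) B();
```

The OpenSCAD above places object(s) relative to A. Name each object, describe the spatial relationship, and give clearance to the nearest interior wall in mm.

Clearances: x = 2495, y = 2227; minimum 2227 mm.

A is a house frame. B is a table. The table sits inside the house frame, centred. The clearance to the nearest interior wall is 2227 mm.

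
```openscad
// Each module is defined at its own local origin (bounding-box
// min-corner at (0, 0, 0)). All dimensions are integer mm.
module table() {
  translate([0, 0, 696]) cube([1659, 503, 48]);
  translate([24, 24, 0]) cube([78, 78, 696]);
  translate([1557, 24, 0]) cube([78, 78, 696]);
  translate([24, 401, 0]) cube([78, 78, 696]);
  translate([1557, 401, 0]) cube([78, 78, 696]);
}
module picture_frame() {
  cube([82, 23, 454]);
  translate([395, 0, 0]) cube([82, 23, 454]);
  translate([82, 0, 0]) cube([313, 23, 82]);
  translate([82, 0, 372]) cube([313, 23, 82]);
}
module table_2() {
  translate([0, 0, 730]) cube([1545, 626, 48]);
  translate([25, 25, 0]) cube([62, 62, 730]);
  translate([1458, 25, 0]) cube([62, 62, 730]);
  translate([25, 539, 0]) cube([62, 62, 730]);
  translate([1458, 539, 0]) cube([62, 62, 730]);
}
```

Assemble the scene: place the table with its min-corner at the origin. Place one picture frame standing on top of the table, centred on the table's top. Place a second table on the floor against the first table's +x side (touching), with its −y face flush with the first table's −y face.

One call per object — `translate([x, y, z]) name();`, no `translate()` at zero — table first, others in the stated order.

table();
translate([591, 240, 744]) picture_frame();
translate([1659, 0, 0]) table_2();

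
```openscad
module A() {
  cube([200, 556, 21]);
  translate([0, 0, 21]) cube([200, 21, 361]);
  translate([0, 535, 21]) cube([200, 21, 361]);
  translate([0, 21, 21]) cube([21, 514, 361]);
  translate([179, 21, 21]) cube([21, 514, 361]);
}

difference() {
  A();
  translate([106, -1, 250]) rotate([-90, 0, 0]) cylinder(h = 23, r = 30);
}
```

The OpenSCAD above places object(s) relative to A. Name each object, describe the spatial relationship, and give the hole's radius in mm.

The subtracted cylinder has r = 30 mm.

A is an open box. The open box has a circular hole through its front wall. The hole's radius is 30 mm.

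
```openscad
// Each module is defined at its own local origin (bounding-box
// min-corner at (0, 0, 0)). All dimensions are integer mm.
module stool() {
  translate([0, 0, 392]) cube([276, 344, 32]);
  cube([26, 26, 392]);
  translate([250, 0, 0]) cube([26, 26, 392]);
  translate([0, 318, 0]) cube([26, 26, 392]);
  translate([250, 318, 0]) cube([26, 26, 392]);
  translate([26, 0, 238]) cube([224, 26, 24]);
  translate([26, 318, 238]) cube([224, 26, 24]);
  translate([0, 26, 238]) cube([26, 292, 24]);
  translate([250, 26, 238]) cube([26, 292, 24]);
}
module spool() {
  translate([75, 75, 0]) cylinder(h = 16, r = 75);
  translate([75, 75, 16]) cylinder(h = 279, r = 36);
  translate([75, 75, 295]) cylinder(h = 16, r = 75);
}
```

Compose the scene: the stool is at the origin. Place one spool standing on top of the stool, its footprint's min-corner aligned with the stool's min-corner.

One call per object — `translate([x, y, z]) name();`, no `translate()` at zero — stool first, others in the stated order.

stool();
translate([0, 0, 424]) spool();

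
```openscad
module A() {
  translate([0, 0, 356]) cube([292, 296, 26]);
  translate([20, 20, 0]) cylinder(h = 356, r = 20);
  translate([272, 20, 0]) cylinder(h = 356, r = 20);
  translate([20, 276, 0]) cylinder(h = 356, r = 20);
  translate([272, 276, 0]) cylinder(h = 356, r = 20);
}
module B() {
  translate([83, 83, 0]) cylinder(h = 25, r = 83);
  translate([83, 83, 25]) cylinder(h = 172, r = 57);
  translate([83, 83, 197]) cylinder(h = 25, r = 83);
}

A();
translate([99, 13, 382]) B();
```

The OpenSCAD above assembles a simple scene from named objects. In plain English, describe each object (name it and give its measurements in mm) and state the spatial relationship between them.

A is a four-legged stool. The seat is 292×296 mm, 26 mm thick, top at z = 382 mm. It stands on four round legs, each 40 mm in diameter, from z = 0 to the seat underside, each leg's axis is inset half a diameter from the nearest pair of seat edges (so the leg's bounding box is flush with the corner).

B is a spool: two coaxial disc flanges of radius 83 mm and thickness 25 mm, joined by a core cylinder of radius 57 mm and height 172 mm. The lower flange rests on z = 0 and the three cylinders share a vertical axis.

The spool is on top of the stool.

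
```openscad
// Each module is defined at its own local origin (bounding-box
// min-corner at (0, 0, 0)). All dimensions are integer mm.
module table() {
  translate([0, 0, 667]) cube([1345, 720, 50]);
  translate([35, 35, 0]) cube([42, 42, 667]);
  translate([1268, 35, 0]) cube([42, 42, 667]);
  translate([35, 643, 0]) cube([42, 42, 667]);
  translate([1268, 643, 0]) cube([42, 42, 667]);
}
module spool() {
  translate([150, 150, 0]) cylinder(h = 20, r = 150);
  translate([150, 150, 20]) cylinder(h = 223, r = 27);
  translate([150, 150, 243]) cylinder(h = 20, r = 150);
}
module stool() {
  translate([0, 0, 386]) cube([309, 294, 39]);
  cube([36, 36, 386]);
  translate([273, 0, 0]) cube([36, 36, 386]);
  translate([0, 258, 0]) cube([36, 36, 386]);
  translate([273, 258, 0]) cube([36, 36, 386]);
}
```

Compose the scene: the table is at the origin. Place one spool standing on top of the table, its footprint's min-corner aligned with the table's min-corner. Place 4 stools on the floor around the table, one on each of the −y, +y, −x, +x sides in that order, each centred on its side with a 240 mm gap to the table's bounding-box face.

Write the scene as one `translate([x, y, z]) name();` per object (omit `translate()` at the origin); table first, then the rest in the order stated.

table();
translate([0, 0, 717]) spool();
translate([518, -534, 0]) stool();
translate([518, 960, 0]) stool();
translate([-549, 213, 0]) stool();
translate([1585, 213, 0]) stool();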